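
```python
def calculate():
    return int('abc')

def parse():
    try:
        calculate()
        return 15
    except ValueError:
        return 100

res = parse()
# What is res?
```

Step-by-step execution trace:
1. `parse()` calls `calculate()`.
2. `calculate()` evaluates `int('abc')`, which raises ValueError; it propagates to the caller.
3. `return 15` is not reached.
4. `except ValueError` in parse matches → returns 100.
5. res = 100.
Result: 100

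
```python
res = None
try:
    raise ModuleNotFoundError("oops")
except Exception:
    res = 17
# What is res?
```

Step-by-step execution trace:
1. `raise ModuleNotFoundError(...)` raises ModuleNotFoundError.
2. `except Exception` matches (ModuleNotFoundError is a subclass of Exception) → res = 17.
Result: 17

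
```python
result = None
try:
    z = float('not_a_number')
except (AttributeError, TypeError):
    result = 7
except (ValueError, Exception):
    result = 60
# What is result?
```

Step-by-step execution trace:
1. `z = float('not_a_number')` raises ValueError.
2. `except (AttributeError, TypeError)` does not match ValueError; skipped.
3. `except (ValueError, Exception)` matches (ValueError is in the tuple) → result = 60.
Result: 60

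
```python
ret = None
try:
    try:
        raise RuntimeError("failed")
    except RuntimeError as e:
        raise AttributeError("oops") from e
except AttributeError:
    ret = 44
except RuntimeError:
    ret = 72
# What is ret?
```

Step-by-step execution trace:
1. Inner try raises RuntimeError; inner `except RuntimeError as e` catches it.
2. `raise AttributeError(...) from e` raises AttributeError (RuntimeError is attached as __cause__, but only AttributeError is active).
3. Outer `except AttributeError` matches → ret = 44.
4. `except RuntimeError` is not reached.
Result: 44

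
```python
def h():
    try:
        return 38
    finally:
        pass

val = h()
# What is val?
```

Step-by-step execution trace:
1. `h()` enters try: `return 38` sets pending return value 38.
2. Before returning, `finally: pass` runs (no effect).
3. h() returns 38 → val = 38.
Result: 38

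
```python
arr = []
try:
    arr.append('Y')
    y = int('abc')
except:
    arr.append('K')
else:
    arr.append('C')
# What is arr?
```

Step-by-step execution trace:
1. try: `arr.append('Y')` → arr = ['Y'].
2. `y = int('abc')` raises ValueError.
3. bare `except` matches → `arr.append('K')` → arr = ['Y', 'K'].
4. `else` is skipped (an exception was raised).
Result: ['Y', 'K']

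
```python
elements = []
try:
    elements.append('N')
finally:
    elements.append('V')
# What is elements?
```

Step-by-step execution trace:
1. try: `elements.append('N')` → elements = ['N'].
2. The try body completes without raising.
3. finally always runs: `elements.append('V')` → elements = ['N', 'V'].
Result: ['N', 'V']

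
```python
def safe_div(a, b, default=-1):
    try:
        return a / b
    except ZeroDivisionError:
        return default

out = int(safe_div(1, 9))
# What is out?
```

Step-by-step execution trace:
1. `safe_div(1, 9)` enters try: `return 1 / 9` → returns 0.1111111111111111. No exception raised.
2. `except ZeroDivisionError` is skipped.
3. `int(0.1111111111111111)` → 0 → out = 0.
Result: 0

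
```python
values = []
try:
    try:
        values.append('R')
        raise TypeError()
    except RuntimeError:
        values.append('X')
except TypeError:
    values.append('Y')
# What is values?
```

Step-by-step execution trace:
1. Inner try: `values.append('R')` → values = ['R'].
2. `raise TypeError()` raises TypeError.
3. Inner `except RuntimeError` does not match TypeError; exception propagates to outer try.
4. Outer `except TypeError` matches → `values.append('Y')` → values = ['R', 'Y'].
Result: ['R', 'Y']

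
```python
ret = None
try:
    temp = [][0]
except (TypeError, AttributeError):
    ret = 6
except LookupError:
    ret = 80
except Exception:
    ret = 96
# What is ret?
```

Step-by-step execution trace:
1. `temp = [][0]` raises IndexError.
2. `except (TypeError, AttributeError)` does not match IndexError; skipped.
3. `except LookupError` matches (IndexError is a subclass of LookupError) → ret = 80.
4. `except Exception` is not reached.
Result: 80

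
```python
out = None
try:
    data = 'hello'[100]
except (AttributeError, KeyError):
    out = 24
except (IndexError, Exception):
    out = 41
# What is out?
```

Step-by-step execution trace:
1. `data = 'hello'[100]` raises IndexError.
2. `except (AttributeError, KeyError)` does not match IndexError; skipped.
3. `except (IndexError, Exception)` matches (IndexError is in the tuple) → out = 41.
Result: 41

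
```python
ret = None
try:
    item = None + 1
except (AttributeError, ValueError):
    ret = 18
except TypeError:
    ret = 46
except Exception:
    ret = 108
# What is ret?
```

Step-by-step execution trace:
1. `item = None + 1` raises TypeError.
2. `except (AttributeError, ValueError)` does not match TypeError; skipped.
3. `except TypeError` matches (exact type match) → ret = 46.
4. `except Exception` is not reached.
Result: 46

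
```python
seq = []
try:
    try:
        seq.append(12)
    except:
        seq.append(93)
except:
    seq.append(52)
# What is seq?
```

Step-by-step execution trace:
1. Inner try: `seq.append(12)` → seq = [12]. No exception raised.
2. Inner `except` is skipped.
3. Inner try completes normally; outer `except` is skipped.
Result: [12]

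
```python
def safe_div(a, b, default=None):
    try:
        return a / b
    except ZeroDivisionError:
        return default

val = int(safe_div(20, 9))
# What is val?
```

Step-by-step execution trace:
1. `safe_div(20, 9)` enters try: `return 20 / 9` → returns 2.2222222222222223. No exception raised.
2. `except ZeroDivisionError` is skipped.
3. `int(2.2222222222222223)` → 2 → val = 2.
Result: 2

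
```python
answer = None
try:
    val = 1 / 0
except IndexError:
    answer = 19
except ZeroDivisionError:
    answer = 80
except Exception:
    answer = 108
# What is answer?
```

Step-by-step execution trace:
1. `val = 1 / 0` raises ZeroDivisionError.
2. `except IndexError` does not match ZeroDivisionError; skipped.
3. `except ZeroDivisionError` matches → answer = 80.
4. Remaining except clauses are skipped.
Result: 80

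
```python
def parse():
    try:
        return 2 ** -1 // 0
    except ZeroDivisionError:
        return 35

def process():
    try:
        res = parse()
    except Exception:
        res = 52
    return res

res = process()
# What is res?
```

Step-by-step execution trace:
1. `process()` calls `parse()`.
2. In parse: `2 ** -1 // 0` raises ZeroDivisionError; `except ZeroDivisionError` catches it → returns 35.
3. In process: `res = parse()` → res = 35. No exception reaches process.
4. `except Exception` is skipped; process returns 35.
5. res = 35.
Result: 35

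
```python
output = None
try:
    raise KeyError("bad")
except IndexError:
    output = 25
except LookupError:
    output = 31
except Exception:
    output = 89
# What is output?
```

Step-by-step execution trace:
1. `raise KeyError(...)` raises KeyError.
2. `except IndexError` does not match (KeyError is not a subclass of IndexError); skipped.
3. `except LookupError` matches (KeyError is a subclass of LookupError) → output = 31.
4. `except Exception` is not reached.
Result: 31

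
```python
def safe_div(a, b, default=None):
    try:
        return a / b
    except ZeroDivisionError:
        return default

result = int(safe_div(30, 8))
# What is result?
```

Step-by-step execution trace:
1. `safe_div(30, 8)` enters try: `return 30 / 8` → returns 3.75. No exception raised.
2. `except ZeroDivisionError` is skipped.
3. `int(3.75)` → 3 → result = 3.
Result: 3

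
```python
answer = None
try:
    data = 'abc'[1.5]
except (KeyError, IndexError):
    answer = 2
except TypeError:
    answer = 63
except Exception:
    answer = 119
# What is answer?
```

Step-by-step execution trace:
1. `data = 'abc'[1.5]` raises TypeError.
2. `except (KeyError, IndexError)` does not match TypeError; skipped.
3. `except TypeError` matches (exact type match) → answer = 63.
4. `except Exception` is not reached.
Result: 63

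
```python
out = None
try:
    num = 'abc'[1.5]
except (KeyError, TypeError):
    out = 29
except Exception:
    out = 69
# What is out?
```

Step-by-step execution trace:
1. `num = 'abc'[1.5]` raises TypeError.
2. `except (KeyError, TypeError)` matches (TypeError is in the tuple) → out = 29.
3. `except Exception` is not reached.
Result: 29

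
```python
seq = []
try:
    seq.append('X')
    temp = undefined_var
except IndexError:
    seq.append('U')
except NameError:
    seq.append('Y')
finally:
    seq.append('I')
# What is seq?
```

Step-by-step execution trace:
1. try: `seq.append('X')` → seq = ['X'].
2. `temp = undefined_var` raises NameError.
3. `except IndexError` does not match NameError; skipped.
4. `except NameError` matches → `seq.append('Y')` → seq = ['X', 'Y'].
5. finally always runs: `seq.append('I')` → seq = ['X', 'Y', 'I'].
Result: ['X', 'Y', 'I']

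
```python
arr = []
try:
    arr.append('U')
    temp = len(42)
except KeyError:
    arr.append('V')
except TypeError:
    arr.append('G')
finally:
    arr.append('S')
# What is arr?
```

Step-by-step execution trace:
1. try: `arr.append('U')` → arr = ['U'].
2. `temp = len(42)` raises TypeError.
3. `except KeyError` does not match TypeError; skipped.
4. `except TypeError` matches → `arr.append('G')` → arr = ['U', 'G'].
5. finally always runs: `arr.append('S')` → arr = ['U', 'G', 'S'].
Result: ['U', 'G', 'S']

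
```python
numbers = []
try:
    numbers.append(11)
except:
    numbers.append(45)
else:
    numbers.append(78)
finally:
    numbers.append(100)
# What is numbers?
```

Step-by-step execution trace:
1. try: `numbers.append(11)` → numbers = [11]. No exception raised.
2. `except` is skipped.
3. `else` runs: `numbers.append(78)` → numbers = [11, 78].
4. `finally` always runs: `numbers.append(100)` → numbers = [11, 78, 100].
Result: [11, 78, 100]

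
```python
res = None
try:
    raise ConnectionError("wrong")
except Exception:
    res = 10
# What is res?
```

Step-by-step execution trace:
1. `raise ConnectionError(...)` raises ConnectionError.
2. `except Exception` matches (ConnectionError is a subclass of Exception) → res = 10.
Result: 10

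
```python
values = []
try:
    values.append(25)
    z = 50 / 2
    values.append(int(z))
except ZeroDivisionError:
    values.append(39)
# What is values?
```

Step-by-step execution trace:
1. try: `values.append(25)` → values = [25].
2. `z = 50 / 2` → z = 25.0. No exception raised.
3. `values.append(int(z))` → values = [25, 25].
4. `except ZeroDivisionError` is skipped (no exception was raised).
Result: [25, 25]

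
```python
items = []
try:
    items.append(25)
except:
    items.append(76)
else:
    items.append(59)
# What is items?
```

Step-by-step execution trace:
1. try: `items.append(25)` → items = [25]. No exception raised.
2. `except` is skipped.
3. `else` runs (try completed without exception): `items.append(59)` → items = [25, 59].
Result: [25, 59]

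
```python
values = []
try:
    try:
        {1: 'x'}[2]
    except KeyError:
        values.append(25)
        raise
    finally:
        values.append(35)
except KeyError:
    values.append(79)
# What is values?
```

Step-by-step execution trace:
1. Inner try: `{1: 'x'}[2]` raises KeyError.
2. Inner `except KeyError` matches → `values.append(25)` → values = [25].
3. bare `raise` re-raises KeyError.
4. Inner `finally` runs during unwinding: `values.append(35)` → values = [25, 35].
5. Outer `except KeyError` matches → `values.append(79)` → values = [25, 35, 79].
Result: [25, 35, 79]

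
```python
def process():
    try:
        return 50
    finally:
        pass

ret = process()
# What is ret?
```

Step-by-step execution trace:
1. `process()` enters try: `return 50` sets pending return value 50.
2. Before returning, `finally: pass` runs (no effect).
3. process() returns 50 → ret = 50.
Result: 50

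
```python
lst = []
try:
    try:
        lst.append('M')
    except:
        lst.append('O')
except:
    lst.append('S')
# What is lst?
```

Step-by-step execution trace:
1. Inner try: `lst.append('M')` → lst = ['M']. No exception raised.
2. Inner `except` is skipped.
3. Inner try completes normally; outer `except` is skipped.
Result: ['M']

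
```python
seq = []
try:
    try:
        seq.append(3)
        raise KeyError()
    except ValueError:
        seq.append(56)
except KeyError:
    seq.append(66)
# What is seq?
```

Step-by-step execution trace:
1. Inner try: `seq.append(3)` → seq = [3].
2. `raise KeyError()` raises KeyError.
3. Inner `except ValueError` does not match KeyError; exception propagates to outer try.
4. Outer `except KeyError` matches → `seq.append(66)` → seq = [3, 66].
Result: [3, 66]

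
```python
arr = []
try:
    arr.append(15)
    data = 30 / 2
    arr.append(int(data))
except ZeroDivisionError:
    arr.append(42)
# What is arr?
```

Step-by-step execution trace:
1. try: `arr.append(15)` → arr = [15].
2. `data = 30 / 2` → data = 15.0. No exception raised.
3. `arr.append(int(data))` → arr = [15, 15].
4. `except ZeroDivisionError` is skipped (no exception was raised).
Result: [15, 15]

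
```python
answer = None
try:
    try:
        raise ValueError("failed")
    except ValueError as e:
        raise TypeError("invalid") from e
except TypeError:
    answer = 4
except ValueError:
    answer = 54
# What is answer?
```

Step-by-step execution trace:
1. Inner try raises ValueError; inner `except ValueError as e` catches it.
2. `raise TypeError(...) from e` raises TypeError (ValueError is attached as __cause__, but only TypeError is active).
3. Outer `except TypeError` matches → answer = 4.
4. `except ValueError` is not reached.
Result: 4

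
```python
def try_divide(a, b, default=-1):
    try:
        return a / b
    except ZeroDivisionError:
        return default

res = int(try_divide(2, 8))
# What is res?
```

Step-by-step execution trace:
1. `try_divide(2, 8)` enters try: `return 2 / 8` → returns 0.25. No exception raised.
2. `except ZeroDivisionError` is skipped.
3. `int(0.25)` → 0 → res = 0.
Result: 0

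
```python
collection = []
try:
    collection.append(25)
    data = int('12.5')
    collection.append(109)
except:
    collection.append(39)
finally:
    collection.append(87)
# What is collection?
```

Step-by-step execution trace:
1. try: `collection.append(25)` → collection = [25].
2. `data = int('12.5')` raises ValueError; `collection.append(109)` is not reached.
3. bare `except` matches → `collection.append(39)` → collection = [25, 39].
4. finally always runs: `collection.append(87)` → collection = [25, 39, 87].
Result: [25, 39, 87]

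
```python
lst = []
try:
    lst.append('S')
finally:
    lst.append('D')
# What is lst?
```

Step-by-step execution trace:
1. try: `lst.append('S')` → lst = ['S'].
2. The try body completes without raising.
3. finally always runs: `lst.append('D')` → lst = ['S', 'D'].
Result: ['S', 'D']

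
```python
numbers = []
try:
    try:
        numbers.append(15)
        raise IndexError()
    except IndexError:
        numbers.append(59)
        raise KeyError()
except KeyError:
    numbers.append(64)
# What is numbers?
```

Step-by-step execution trace:
1. Inner try: `numbers.append(15)` → numbers = [15].
2. `raise IndexError()` raises IndexError.
3. Inner `except IndexError` matches → `numbers.append(59)` → numbers = [15, 59].
4. `raise KeyError()` raises KeyError; propagates to outer try.
5. Outer `except KeyError` matches → `numbers.append(64)` → numbers = [15, 59, 64].
Result: [15, 59, 64]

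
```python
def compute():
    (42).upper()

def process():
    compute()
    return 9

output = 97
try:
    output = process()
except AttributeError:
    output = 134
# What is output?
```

Step-by-step execution trace:
1. output starts at 97.
2. try: `process()` calls `compute()`.
3. `compute()` evaluates `(42).upper()`, which raises AttributeError; it propagates through process (uncaught).
4. `return 9` in process is not reached; the assignment to output does not complete.
5. `except AttributeError` matches → output = 134.
Result: 134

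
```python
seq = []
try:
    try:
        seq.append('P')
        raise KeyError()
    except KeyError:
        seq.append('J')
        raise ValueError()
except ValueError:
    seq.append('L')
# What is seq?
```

Step-by-step execution trace:
1. Inner try: `seq.append('P')` → seq = ['P'].
2. `raise KeyError()` raises KeyError.
3. Inner `except KeyError` matches → `seq.append('J')` → seq = ['P', 'J'].
4. `raise ValueError()` raises ValueError; propagates to outer try.
5. Outer `except ValueError` matches → `seq.append('L')` → seq = ['P', 'J', 'L'].
Result: ['P', 'J', 'L']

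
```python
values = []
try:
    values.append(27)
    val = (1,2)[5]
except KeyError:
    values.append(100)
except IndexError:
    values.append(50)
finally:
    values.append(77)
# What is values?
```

Step-by-step execution trace:
1. try: `values.append(27)` → values = [27].
2. `val = (1,2)[5]` raises IndexError.
3. `except KeyError` does not match IndexError; skipped.
4. `except IndexError` matches → `values.append(50)` → values = [27, 50].
5. finally always runs: `values.append(77)` → values = [27, 50, 77].
Result: [27, 50, 77]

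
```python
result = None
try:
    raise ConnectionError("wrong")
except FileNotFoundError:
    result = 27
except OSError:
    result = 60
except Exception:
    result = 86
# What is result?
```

Step-by-step execution trace:
1. `raise ConnectionError(...)` raises ConnectionError.
2. `except FileNotFoundError` does not match (ConnectionError is not a subclass of FileNotFoundError); skipped.
3. `except OSError` matches (ConnectionError is a subclass of OSError) → result = 60.
4. `except Exception` is not reached.
Result: 60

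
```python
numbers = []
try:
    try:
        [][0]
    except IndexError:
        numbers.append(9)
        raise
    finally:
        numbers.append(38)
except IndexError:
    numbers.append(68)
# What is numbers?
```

Step-by-step execution trace:
1. Inner try: `[][0]` raises IndexError.
2. Inner `except IndexError` matches → `numbers.append(9)` → numbers = [9].
3. bare `raise` re-raises IndexError.
4. Inner `finally` runs during unwinding: `numbers.append(38)` → numbers = [9, 38].
5. Outer `except IndexError` matches → `numbers.append(68)` → numbers = [9, 38, 68].
Result: [9, 38, 68]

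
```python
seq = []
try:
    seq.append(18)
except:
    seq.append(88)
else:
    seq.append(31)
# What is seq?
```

Step-by-step execution trace:
1. try: `seq.append(18)` → seq = [18]. No exception raised.
2. `except` is skipped.
3. `else` runs (try completed without exception): `seq.append(31)` → seq = [18, 31].
Result: [18, 31]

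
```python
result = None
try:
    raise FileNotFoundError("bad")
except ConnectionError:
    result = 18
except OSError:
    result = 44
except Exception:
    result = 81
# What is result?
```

Step-by-step execution trace:
1. `raise FileNotFoundError(...)` raises FileNotFoundError.
2. `except ConnectionError` does not match (FileNotFoundError is not a subclass of ConnectionError); skipped.
3. `except OSError` matches (FileNotFoundError is a subclass of OSError) → result = 44.
4. `except Exception` is not reached.
Result: 44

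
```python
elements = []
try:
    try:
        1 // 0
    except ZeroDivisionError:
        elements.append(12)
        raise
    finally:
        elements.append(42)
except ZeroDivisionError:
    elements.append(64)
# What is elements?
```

Step-by-step execution trace:
1. Inner try: `1 // 0` raises ZeroDivisionError.
2. Inner `except ZeroDivisionError` matches → `elements.append(12)` → elements = [12].
3. bare `raise` re-raises ZeroDivisionError.
4. Inner `finally` runs during unwinding: `elements.append(42)` → elements = [12, 42].
5. Outer `except ZeroDivisionError` matches → `elements.append(64)` → elements = [12, 42, 64].
Result: [12, 42, 64]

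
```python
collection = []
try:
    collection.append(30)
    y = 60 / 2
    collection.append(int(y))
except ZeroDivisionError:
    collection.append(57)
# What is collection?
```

Step-by-step execution trace:
1. try: `collection.append(30)` → collection = [30].
2. `y = 60 / 2` → y = 30.0. No exception raised.
3. `collection.append(int(y))` → collection = [30, 30].
4. `except ZeroDivisionError` is skipped (no exception was raised).
Result: [30, 30]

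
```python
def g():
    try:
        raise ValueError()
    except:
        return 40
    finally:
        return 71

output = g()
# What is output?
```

Step-by-step execution trace:
1. `g()` enters try: `raise ValueError()` raises ValueError.
2. bare `except` matches → `return 40` sets pending return value 40.
3. Before returning, `finally: return 71` runs and overrides the pending return.
4. g() returns 71 → output = 71.
Result: 71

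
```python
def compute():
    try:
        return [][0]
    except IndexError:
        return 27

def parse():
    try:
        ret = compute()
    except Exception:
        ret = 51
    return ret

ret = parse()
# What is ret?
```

Step-by-step execution trace:
1. `parse()` calls `compute()`.
2. In compute: `[][0]` raises IndexError; `except IndexError` catches it → returns 27.
3. In parse: `ret = compute()` → ret = 27. No exception reaches parse.
4. `except Exception` is skipped; parse returns 27.
5. ret = 27.
Result: 27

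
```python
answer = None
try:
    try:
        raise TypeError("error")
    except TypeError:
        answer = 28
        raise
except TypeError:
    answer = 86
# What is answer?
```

Step-by-step execution trace:
1. Inner try: `raise TypeError("error")` raises TypeError.
2. Inner `except TypeError` matches → answer = 28.
3. bare `raise` re-raises the same TypeError.
4. Outer `except TypeError` matches → answer = 86.
Result: 86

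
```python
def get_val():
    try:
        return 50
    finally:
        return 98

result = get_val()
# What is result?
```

Step-by-step execution trace:
1. `get_val()` enters try: `return 50` sets pending return value 50.
2. Before returning, `finally: return 98` runs and overrides the pending return.
3. get_val() returns 98 → result = 98.
Result: 98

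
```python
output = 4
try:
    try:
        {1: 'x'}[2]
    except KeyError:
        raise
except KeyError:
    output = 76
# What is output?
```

Step-by-step execution trace:
1. Inner try: `{1: 'x'}[2]` raises KeyError.
2. Inner `except KeyError` matches; bare `raise` re-raises the same KeyError.
3. Outer `except KeyError` matches → output = 76.
Result: 76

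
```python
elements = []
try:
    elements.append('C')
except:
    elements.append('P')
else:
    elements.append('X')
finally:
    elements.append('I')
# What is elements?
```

Step-by-step execution trace:
1. try: `elements.append('C')` → elements = ['C']. No exception raised.
2. `except` is skipped.
3. `else` runs: `elements.append('X')` → elements = ['C', 'X'].
4. `finally` always runs: `elements.append('I')` → elements = ['C', 'X', 'I'].
Result: ['C', 'X', 'I']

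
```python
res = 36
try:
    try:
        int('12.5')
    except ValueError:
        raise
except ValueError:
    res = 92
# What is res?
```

Step-by-step execution trace:
1. Inner try: `int('12.5')` raises ValueError.
2. Inner `except ValueError` matches; bare `raise` re-raises the same ValueError.
3. Outer `except ValueError` matches → res = 92.
Result: 92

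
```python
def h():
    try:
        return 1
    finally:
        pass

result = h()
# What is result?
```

Step-by-step execution trace:
1. `h()` enters try: `return 1` sets pending return value 1.
2. Before returning, `finally: pass` runs (no effect).
3. h() returns 1 → result = 1.
Result: 1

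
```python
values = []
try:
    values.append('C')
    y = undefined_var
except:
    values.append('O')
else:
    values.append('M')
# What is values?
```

Step-by-step execution trace:
1. try: `values.append('C')` → values = ['C'].
2. `y = undefined_var` raises NameError.
3. bare `except` matches → `values.append('O')` → values = ['C', 'O'].
4. `else` is skipped (an exception was raised).
Result: ['C', 'O']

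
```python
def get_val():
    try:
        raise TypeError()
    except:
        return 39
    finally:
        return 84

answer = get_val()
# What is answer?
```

Step-by-step execution trace:
1. `get_val()` enters try: `raise TypeError()` raises TypeError.
2. bare `except` matches → `return 39` sets pending return value 39.
3. Before returning, `finally: return 84` runs and overrides the pending return.
4. get_val() returns 84 → answer = 84.
Result: 84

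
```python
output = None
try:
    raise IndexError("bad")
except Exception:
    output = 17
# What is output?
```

Step-by-step execution trace:
1. `raise IndexError(...)` raises IndexError.
2. `except Exception` matches (IndexError is a subclass of Exception) → output = 17.
Result: 17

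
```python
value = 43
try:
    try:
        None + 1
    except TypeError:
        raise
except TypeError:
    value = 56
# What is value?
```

Step-by-step execution trace:
1. Inner try: `None + 1` raises TypeError.
2. Inner `except TypeError` matches; bare `raise` re-raises the same TypeError.
3. Outer `except TypeError` matches → value = 56.
Result: 56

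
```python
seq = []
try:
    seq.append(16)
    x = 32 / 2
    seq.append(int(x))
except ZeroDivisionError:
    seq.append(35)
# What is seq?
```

Step-by-step execution trace:
1. try: `seq.append(16)` → seq = [16].
2. `x = 32 / 2` → x = 16.0. No exception raised.
3. `seq.append(int(x))` → seq = [16, 16].
4. `except ZeroDivisionError` is skipped (no exception was raised).
Result: [16, 16]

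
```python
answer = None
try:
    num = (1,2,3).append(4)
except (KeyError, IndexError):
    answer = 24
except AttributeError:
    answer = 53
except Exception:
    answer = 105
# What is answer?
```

Step-by-step execution trace:
1. `num = (1,2,3).append(4)` raises AttributeError.
2. `except (KeyError, IndexError)` does not match AttributeError; skipped.
3. `except AttributeError` matches (exact type match) → answer = 53.
4. `except Exception` is not reached.
Result: 53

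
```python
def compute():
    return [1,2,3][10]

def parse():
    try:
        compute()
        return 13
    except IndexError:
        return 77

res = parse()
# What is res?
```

Step-by-step execution trace:
1. `parse()` calls `compute()`.
2. `compute()` evaluates `[1,2,3][10]`, which raises IndexError; it propagates to the caller.
3. `return 13` is not reached.
4. `except IndexError` in parse matches → returns 77.
5. res = 77.
Result: 77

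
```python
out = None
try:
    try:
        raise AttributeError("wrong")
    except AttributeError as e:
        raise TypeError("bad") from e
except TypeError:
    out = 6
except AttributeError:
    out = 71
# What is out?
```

Step-by-step execution trace:
1. Inner try raises AttributeError; inner `except AttributeError as e` catches it.
2. `raise TypeError(...) from e` raises TypeError (AttributeError is attached as __cause__, but only TypeError is active).
3. Outer `except TypeError` matches → out = 6.
4. `except AttributeError` is not reached.
Result: 6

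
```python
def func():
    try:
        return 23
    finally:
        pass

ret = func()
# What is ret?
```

Step-by-step execution trace:
1. `func()` enters try: `return 23` sets pending return value 23.
2. Before returning, `finally: pass` runs (no effect).
3. func() returns 23 → ret = 23.
Result: 23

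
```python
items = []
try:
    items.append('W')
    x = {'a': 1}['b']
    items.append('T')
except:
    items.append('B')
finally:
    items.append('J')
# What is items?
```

Step-by-step execution trace:
1. try: `items.append('W')` → items = ['W'].
2. `x = {'a': 1}['b']` raises KeyError; `items.append('T')` is not reached.
3. bare `except` matches → `items.append('B')` → items = ['W', 'B'].
4. finally always runs: `items.append('J')` → items = ['W', 'B', 'J'].
Result: ['W', 'B', 'J']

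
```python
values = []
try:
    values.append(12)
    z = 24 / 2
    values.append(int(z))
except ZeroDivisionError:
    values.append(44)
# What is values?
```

Step-by-step execution trace:
1. try: `values.append(12)` → values = [12].
2. `z = 24 / 2` → z = 12.0. No exception raised.
3. `values.append(int(z))` → values = [12, 12].
4. `except ZeroDivisionError` is skipped (no exception was raised).
Result: [12, 12]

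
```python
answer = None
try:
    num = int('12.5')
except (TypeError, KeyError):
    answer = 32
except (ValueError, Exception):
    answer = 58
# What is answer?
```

Step-by-step execution trace:
1. `num = int('12.5')` raises ValueError.
2. `except (TypeError, KeyError)` does not match ValueError; skipped.
3. `except (ValueError, Exception)` matches (ValueError is in the tuple) → answer = 58.
Result: 58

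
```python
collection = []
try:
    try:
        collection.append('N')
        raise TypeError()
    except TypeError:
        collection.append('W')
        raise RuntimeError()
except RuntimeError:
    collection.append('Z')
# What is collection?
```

Step-by-step execution trace:
1. Inner try: `collection.append('N')` → collection = ['N'].
2. `raise TypeError()` raises TypeError.
3. Inner `except TypeError` matches → `collection.append('W')` → collection = ['N', 'W'].
4. `raise RuntimeError()` raises RuntimeError; propagates to outer try.
5. Outer `except RuntimeError` matches → `collection.append('Z')` → collection = ['N', 'W', 'Z'].
Result: ['N', 'W', 'Z']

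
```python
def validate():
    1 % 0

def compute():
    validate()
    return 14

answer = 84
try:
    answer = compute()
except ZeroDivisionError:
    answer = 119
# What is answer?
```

Step-by-step execution trace:
1. answer starts at 84.
2. try: `compute()` calls `validate()`.
3. `validate()` evaluates `1 % 0`, which raises ZeroDivisionError; it propagates through compute (uncaught).
4. `return 14` in compute is not reached; the assignment to answer does not complete.
5. `except ZeroDivisionError` matches → answer = 119.
Result: 119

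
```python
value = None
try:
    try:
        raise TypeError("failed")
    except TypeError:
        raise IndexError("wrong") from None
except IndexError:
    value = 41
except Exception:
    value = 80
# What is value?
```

Step-by-step execution trace:
1. Inner try raises TypeError; inner `except TypeError` catches it.
2. `raise IndexError(...) from None` raises IndexError (from None suppresses __context__, but the active exception is still IndexError).
3. Outer `except IndexError` matches → value = 41.
4. `except Exception` is not reached.
Result: 41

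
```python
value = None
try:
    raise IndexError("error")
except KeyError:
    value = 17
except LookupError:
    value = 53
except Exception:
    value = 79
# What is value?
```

Step-by-step execution trace:
1. `raise IndexError(...)` raises IndexError.
2. `except KeyError` does not match (IndexError is not a subclass of KeyError); skipped.
3. `except LookupError` matches (IndexError is a subclass of LookupError) → value = 53.
4. `except Exception` is not reached.
Result: 53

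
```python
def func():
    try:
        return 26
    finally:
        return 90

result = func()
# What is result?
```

Step-by-step execution trace:
1. `func()` enters try: `return 26` sets pending return value 26.
2. Before returning, `finally: return 90` runs and overrides the pending return.
3. func() returns 90 → result = 90.
Result: 90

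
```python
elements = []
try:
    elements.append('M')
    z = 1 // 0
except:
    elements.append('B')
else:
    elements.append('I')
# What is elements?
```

Step-by-step execution trace:
1. try: `elements.append('M')` → elements = ['M'].
2. `z = 1 // 0` raises ZeroDivisionError.
3. bare `except` matches → `elements.append('B')` → elements = ['M', 'B'].
4. `else` is skipped (an exception was raised).
Result: ['M', 'B']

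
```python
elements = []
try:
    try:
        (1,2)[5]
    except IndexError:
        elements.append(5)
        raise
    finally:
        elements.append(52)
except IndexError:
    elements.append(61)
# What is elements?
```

Step-by-step execution trace:
1. Inner try: `(1,2)[5]` raises IndexError.
2. Inner `except IndexError` matches → `elements.append(5)` → elements = [5].
3. bare `raise` re-raises IndexError.
4. Inner `finally` runs during unwinding: `elements.append(52)` → elements = [5, 52].
5. Outer `except IndexError` matches → `elements.append(61)` → elements = [5, 52, 61].
Result: [5, 52, 61]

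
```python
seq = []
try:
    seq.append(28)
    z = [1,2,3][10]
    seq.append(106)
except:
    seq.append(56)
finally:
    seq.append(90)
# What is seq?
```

Step-by-step execution trace:
1. try: `seq.append(28)` → seq = [28].
2. `z = [1,2,3][10]` raises IndexError; `seq.append(106)` is not reached.
3. bare `except` matches → `seq.append(56)` → seq = [28, 56].
4. finally always runs: `seq.append(90)` → seq = [28, 56, 90].
Result: [28, 56, 90]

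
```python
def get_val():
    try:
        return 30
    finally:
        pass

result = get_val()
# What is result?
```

Step-by-step execution trace:
1. `get_val()` enters try: `return 30` sets pending return value 30.
2. Before returning, `finally: pass` runs (no effect).
3. get_val() returns 30 → result = 30.
Result: 30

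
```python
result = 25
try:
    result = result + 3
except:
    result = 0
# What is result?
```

Step-by-step execution trace:
1. result starts at 25.
2. try: `result = result + 3` → result = 28. No exception raised.
3. `except` is skipped.
Result: 28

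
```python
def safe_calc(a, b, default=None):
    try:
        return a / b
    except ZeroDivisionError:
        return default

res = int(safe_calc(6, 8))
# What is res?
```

Step-by-step execution trace:
1. `safe_calc(6, 8)` enters try: `return 6 / 8` → returns 0.75. No exception raised.
2. `except ZeroDivisionError` is skipped.
3. `int(0.75)` → 0 → res = 0.
Result: 0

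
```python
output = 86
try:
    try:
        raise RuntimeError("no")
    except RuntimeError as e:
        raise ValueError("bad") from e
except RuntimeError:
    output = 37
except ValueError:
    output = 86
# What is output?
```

Step-by-step execution trace:
1. Inner try raises RuntimeError; inner `except RuntimeError as e` catches it.
2. `raise ValueError(...) from e` raises ValueError (RuntimeError is attached as __cause__, but only ValueError is active).
3. Outer `except RuntimeError` does not match ValueError; skipped.
4. Outer `except ValueError` matches → output = 86.
Result: 86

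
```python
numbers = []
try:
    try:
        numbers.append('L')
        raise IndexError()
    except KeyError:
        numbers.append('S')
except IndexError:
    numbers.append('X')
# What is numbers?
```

Step-by-step execution trace:
1. Inner try: `numbers.append('L')` → numbers = ['L'].
2. `raise IndexError()` raises IndexError.
3. Inner `except KeyError` does not match IndexError; exception propagates to outer try.
4. Outer `except IndexError` matches → `numbers.append('X')` → numbers = ['L', 'X'].
Result: ['L', 'X']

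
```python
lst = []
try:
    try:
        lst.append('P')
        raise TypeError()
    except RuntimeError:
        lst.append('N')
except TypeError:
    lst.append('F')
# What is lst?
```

Step-by-step execution trace:
1. Inner try: `lst.append('P')` → lst = ['P'].
2. `raise TypeError()` raises TypeError.
3. Inner `except RuntimeError` does not match TypeError; exception propagates to outer try.
4. Outer `except TypeError` matches → `lst.append('F')` → lst = ['P', 'F'].
Result: ['P', 'F']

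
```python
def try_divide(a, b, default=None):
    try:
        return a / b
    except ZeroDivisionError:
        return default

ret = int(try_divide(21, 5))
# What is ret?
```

Step-by-step execution trace:
1. `try_divide(21, 5)` enters try: `return 21 / 5` → returns 4.2. No exception raised.
2. `except ZeroDivisionError` is skipped.
3. `int(4.2)` → 4 → ret = 4.
Result: 4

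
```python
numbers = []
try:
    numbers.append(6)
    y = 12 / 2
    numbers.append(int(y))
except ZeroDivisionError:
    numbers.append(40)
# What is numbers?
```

Step-by-step execution trace:
1. try: `numbers.append(6)` → numbers = [6].
2. `y = 12 / 2` → y = 6.0. No exception raised.
3. `numbers.append(int(y))` → numbers = [6, 6].
4. `except ZeroDivisionError` is skipped (no exception was raised).
Result: [6, 6]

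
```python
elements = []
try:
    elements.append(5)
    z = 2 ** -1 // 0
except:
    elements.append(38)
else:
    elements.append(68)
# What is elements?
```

Step-by-step execution trace:
1. try: `elements.append(5)` → elements = [5].
2. `z = 2 ** -1 // 0` raises ZeroDivisionError.
3. bare `except` matches → `elements.append(38)` → elements = [5, 38].
4. `else` is skipped (an exception was raised).
Result: [5, 38]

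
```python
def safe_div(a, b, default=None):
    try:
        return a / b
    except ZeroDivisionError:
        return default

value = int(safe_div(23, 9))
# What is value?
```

Step-by-step execution trace:
1. `safe_div(23, 9)` enters try: `return 23 / 9` → returns 2.5555555555555554. No exception raised.
2. `except ZeroDivisionError` is skipped.
3. `int(2.5555555555555554)` → 2 → value = 2.
Result: 2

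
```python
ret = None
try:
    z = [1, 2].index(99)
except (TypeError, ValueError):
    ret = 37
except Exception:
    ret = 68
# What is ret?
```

Step-by-step execution trace:
1. `z = [1, 2].index(99)` raises ValueError.
2. `except (TypeError, ValueError)` matches (ValueError is in the tuple) → ret = 37.
3. `except Exception` is not reached.
Result: 37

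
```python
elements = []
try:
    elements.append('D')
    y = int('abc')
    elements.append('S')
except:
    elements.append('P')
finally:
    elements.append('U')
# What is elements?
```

Step-by-step execution trace:
1. try: `elements.append('D')` → elements = ['D'].
2. `y = int('abc')` raises ValueError; `elements.append('S')` is not reached.
3. bare `except` matches → `elements.append('P')` → elements = ['D', 'P'].
4. finally always runs: `elements.append('U')` → elements = ['D', 'P', 'U'].
Result: ['D', 'P', 'U']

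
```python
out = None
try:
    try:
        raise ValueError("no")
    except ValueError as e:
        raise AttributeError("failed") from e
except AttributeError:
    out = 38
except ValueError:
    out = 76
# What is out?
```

Step-by-step execution trace:
1. Inner try raises ValueError; inner `except ValueError as e` catches it.
2. `raise AttributeError(...) from e` raises AttributeError (ValueError is attached as __cause__, but only AttributeError is active).
3. Outer `except AttributeError` matches → out = 38.
4. `except ValueError` is not reached.
Result: 38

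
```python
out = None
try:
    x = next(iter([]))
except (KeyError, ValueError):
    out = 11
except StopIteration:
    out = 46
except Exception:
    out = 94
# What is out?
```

Step-by-step execution trace:
1. `x = next(iter([]))` raises StopIteration.
2. `except (KeyError, ValueError)` does not match StopIteration; skipped.
3. `except StopIteration` matches (exact type match) → out = 46.
4. `except Exception` is not reached.
Result: 46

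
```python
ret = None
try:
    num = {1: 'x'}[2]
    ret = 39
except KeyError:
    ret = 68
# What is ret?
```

Step-by-step execution trace:
1. `num = {1: 'x'}[2]` raises KeyError.
2. `ret = 39` is not reached.
3. `except KeyError` matches → ret = 68.
Result: 68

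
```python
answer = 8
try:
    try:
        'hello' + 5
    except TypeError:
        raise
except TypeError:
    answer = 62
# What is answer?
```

Step-by-step execution trace:
1. Inner try: `'hello' + 5` raises TypeError.
2. Inner `except TypeError` matches; bare `raise` re-raises the same TypeError.
3. Outer `except TypeError` matches → answer = 62.
Result: 62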